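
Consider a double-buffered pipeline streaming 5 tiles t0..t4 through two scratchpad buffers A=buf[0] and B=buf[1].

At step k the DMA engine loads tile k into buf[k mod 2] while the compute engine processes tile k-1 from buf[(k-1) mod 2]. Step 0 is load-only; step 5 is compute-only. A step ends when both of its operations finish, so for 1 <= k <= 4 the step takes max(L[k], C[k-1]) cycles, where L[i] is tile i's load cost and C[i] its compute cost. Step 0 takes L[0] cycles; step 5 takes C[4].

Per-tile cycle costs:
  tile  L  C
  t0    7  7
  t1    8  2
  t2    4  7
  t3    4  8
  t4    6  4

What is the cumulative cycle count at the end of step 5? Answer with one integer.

step 0: L[0]=7 → dur=7, Σ=7 | A=load:t0 B=idle [load-only]
step 1: L[1]=8 C[0]=7 → dur=8, Σ=15 | A=compute:t0 B=load:t1 [load-bound]
step 2: L[2]=4 C[1]=2 → dur=4, Σ=19 | A=load:t2 B=compute:t1 [load-bound]
step 3: L[3]=4 C[2]=7 → dur=7, Σ=26 | A=compute:t2 B=load:t3 [compute-bound]
step 4: L[4]=6 C[3]=8 → dur=8, Σ=34 | A=load:t4 B=compute:t3 [compute-bound]
step 5: C[4]=4 → dur=4, Σ=38 | A=compute:t4 B=idle [compute-only]

end_cycle[5] = 38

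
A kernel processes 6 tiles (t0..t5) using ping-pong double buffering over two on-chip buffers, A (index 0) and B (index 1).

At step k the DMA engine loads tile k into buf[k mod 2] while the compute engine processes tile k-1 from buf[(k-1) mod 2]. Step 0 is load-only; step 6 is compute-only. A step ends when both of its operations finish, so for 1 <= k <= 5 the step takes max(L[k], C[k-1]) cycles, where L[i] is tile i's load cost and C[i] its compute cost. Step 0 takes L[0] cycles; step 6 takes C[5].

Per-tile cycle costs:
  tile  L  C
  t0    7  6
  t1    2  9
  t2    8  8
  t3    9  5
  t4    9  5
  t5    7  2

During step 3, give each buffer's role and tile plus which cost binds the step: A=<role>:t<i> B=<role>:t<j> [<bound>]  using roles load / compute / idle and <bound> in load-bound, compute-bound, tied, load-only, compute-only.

step 0: L[0]=7 → dur=7, Σ=7 | A=load:t0 B=idle [load-only]
step 1: L[1]=2 C[0]=6 → dur=6, Σ=13 | A=compute:t0 B=load:t1 [compute-bound]
step 2: L[2]=8 C[1]=9 → dur=9, Σ=22 | A=load:t2 B=compute:t1 [compute-bound]
step 3: L[3]=9 C[2]=8 → dur=9, Σ=31 | A=compute:t2 B=load:t3 [load-bound]
step 4: L[4]=9 C[3]=5 → dur=9, Σ=40 | A=load:t4 B=compute:t3 [load-bound]
step 5: L[5]=7 C[4]=5 → dur=7, Σ=47 | A=compute:t4 B=load:t5 [load-bound]
step 6: C[5]=2 → dur=2, Σ=49 | A=idle B=compute:t5 [compute-only]

step 3: A=compute:t2 B=load:t3 [load-bound]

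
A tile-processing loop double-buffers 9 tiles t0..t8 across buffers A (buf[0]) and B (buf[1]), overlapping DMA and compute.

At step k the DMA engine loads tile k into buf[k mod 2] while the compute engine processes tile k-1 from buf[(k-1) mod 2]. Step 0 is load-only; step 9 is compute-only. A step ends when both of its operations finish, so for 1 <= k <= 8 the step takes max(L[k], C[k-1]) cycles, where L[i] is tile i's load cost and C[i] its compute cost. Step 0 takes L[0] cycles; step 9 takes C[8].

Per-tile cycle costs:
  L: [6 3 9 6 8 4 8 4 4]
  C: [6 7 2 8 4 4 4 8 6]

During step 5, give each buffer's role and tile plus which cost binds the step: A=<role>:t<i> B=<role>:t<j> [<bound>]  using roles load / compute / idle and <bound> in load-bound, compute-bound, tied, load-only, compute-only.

[0] DMA t0→A (6c) ∥ CU idle ⇒ 6c, clock 6
[1] DMA t1→B (3c) ∥ CU A:t0 (6c) ⇒ 6c, clock 12
[2] DMA t2→A (9c) ∥ CU B:t1 (7c) ⇒ 9c, clock 21
[3] DMA t3→B (6c) ∥ CU A:t2 (2c) ⇒ 6c, clock 27
[4] DMA t4→A (8c) ∥ CU B:t3 (8c) ⇒ 8c, clock 35
[5] DMA t5→B (4c) ∥ CU A:t4 (4c) ⇒ 4c, clock 39
[6] DMA t6→A (8c) ∥ CU B:t5 (4c) ⇒ 8c, clock 47
[7] DMA t7→B (4c) ∥ CU A:t6 (4c) ⇒ 4c, clock 51
[8] DMA t8→A (4c) ∥ CU B:t7 (8c) ⇒ 8c, clock 59
[9] DMA idle ∥ CU A:t8 (6c) ⇒ 6c, clock 65

step 5: A=compute:t4 B=load:t5 [tied]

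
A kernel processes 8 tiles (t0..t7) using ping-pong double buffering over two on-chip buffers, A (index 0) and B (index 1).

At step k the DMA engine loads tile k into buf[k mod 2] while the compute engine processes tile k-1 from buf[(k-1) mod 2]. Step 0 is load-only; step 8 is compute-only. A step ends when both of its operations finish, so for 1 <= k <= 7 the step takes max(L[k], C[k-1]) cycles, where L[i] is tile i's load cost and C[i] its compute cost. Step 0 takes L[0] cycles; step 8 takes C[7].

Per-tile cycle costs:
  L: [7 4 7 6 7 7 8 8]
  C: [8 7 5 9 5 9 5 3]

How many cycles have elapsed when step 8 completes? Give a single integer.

step 0: L[0]=7 → dur=7, Σ=7 | A=load:t0 B=idle [load-only]
step 1: L[1]=4 C[0]=8 → dur=8, Σ=15 | A=compute:t0 B=load:t1 [compute-bound]
step 2: L[2]=7 C[1]=7 → dur=7, Σ=22 | A=load:t2 B=compute:t1 [tied]
step 3: L[3]=6 C[2]=5 → dur=6, Σ=28 | A=compute:t2 B=load:t3 [load-bound]
step 4: L[4]=7 C[3]=9 → dur=9, Σ=37 | A=load:t4 B=compute:t3 [compute-bound]
step 5: L[5]=7 C[4]=5 → dur=7, Σ=44 | A=compute:t4 B=load:t5 [load-bound]
step 6: L[6]=8 C[5]=9 → dur=9, Σ=53 | A=load:t6 B=compute:t5 [compute-bound]
step 7: L[7]=8 C[6]=5 → dur=8, Σ=61 | A=compute:t6 B=load:t7 [load-bound]
step 8: C[7]=3 → dur=3, Σ=64 | A=idle B=compute:t7 [compute-only]

end_cycle[8] = 64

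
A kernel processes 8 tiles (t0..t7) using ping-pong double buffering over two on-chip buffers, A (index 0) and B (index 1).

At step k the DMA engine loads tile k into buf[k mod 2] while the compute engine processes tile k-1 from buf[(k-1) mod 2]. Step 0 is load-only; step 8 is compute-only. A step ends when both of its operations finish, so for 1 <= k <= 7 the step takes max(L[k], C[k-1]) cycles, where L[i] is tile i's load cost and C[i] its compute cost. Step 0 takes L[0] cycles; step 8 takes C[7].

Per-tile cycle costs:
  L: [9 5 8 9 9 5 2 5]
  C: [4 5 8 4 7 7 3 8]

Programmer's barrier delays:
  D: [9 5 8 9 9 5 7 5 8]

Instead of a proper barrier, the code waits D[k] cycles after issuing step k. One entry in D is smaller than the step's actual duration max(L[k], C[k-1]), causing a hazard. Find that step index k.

step 0: need L[0]=9 = 9; D[0]=9 ok
step 1: need max(L[1]=5,C[0]=4) = 5; D[1]=5 ok
step 2: need max(L[2]=8,C[1]=5) = 8; D[2]=8 ok
step 3: need max(L[3]=9,C[2]=8) = 9; D[3]=9 ok
step 4: need max(L[4]=9,C[3]=4) = 9; D[4]=9 ok
step 5: need max(L[5]=5,C[4]=7) = 7; D[5]=5 SHORT
step 6: need max(L[6]=2,C[5]=7) = 7; D[6]=7 ok
step 7: need max(L[7]=5,C[6]=3) = 5; D[7]=5 ok
step 8: need C[7]=8 = 8; D[8]=8 ok

hazard at step 5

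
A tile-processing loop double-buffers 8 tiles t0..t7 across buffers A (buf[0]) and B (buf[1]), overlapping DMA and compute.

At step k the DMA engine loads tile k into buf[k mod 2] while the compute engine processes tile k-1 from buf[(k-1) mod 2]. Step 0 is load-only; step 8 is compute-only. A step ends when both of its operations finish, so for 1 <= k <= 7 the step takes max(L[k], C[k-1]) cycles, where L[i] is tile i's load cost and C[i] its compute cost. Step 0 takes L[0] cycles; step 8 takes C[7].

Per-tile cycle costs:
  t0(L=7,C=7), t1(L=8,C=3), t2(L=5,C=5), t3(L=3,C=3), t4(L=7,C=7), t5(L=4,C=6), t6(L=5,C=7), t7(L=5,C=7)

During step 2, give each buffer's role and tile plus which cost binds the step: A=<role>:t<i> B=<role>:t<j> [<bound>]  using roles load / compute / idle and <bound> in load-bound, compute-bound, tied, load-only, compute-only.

step 0: L[0]=7 → dur=7, Σ=7 | A=load:t0 B=idle [load-only]
step 1: L[1]=8 C[0]=7 → dur=8, Σ=15 | A=compute:t0 B=load:t1 [load-bound]
step 2: L[2]=5 C[1]=3 → dur=5, Σ=20 | A=load:t2 B=compute:t1 [load-bound]
step 3: L[3]=3 C[2]=5 → dur=5, Σ=25 | A=compute:t2 B=load:t3 [compute-bound]
step 4: L[4]=7 C[3]=3 → dur=7, Σ=32 | A=load:t4 B=compute:t3 [load-bound]
step 5: L[5]=4 C[4]=7 → dur=7, Σ=39 | A=compute:t4 B=load:t5 [compute-bound]
step 6: L[6]=5 C[5]=6 → dur=6, Σ=45 | A=load:t6 B=compute:t5 [compute-bound]
step 7: L[7]=5 C[6]=7 → dur=7, Σ=52 | A=compute:t6 B=load:t7 [compute-bound]
step 8: C[7]=7 → dur=7, Σ=59 | A=idle B=compute:t7 [compute-only]

step 2: A=load:t2 B=compute:t1 [load-bound]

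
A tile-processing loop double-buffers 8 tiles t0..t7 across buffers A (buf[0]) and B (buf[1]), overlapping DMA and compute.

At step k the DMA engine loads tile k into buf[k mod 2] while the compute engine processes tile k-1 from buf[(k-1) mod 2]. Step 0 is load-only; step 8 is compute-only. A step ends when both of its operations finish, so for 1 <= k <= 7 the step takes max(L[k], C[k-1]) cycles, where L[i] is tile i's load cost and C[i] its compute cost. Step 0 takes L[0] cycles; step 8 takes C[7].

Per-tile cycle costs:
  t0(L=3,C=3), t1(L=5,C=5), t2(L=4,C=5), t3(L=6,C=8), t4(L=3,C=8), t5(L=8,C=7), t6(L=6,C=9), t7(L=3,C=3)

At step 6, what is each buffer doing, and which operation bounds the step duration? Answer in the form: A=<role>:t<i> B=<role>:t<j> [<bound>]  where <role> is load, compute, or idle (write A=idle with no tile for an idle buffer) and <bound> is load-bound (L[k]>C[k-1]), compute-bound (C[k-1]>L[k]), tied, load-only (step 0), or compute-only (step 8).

step 6: A=load:t6 B=compute:t5 [compute-bound]

step 0: L[0]=3 → dur=3, Σ=3 | A=load:t0 B=idle [load-only]
step 1: L[1]=5 C[0]=3 → dur=5, Σ=8 | A=compute:t0 B=load:t1 [load-bound]
step 2: L[2]=4 C[1]=5 → dur=5, Σ=13 | A=load:t2 B=compute:t1 [compute-bound]
step 3: L[3]=6 C[2]=5 → dur=6, Σ=19 | A=compute:t2 B=load:t3 [load-bound]
step 4: L[4]=3 C[3]=8 → dur=8, Σ=27 | A=load:t4 B=compute:t3 [compute-bound]
step 5: L[5]=8 C[4]=8 → dur=8, Σ=35 | A=compute:t4 B=load:t5 [tied]
step 6: L[6]=6 C[5]=7 → dur=7, Σ=42 | A=load:t6 B=compute:t5 [compute-bound]
step 7: L[7]=3 C[6]=9 → dur=9, Σ=51 | A=compute:t6 B=load:t7 [compute-bound]
step 8: C[7]=3 → dur=3, Σ=54 | A=idle B=compute:t7 [compute-only]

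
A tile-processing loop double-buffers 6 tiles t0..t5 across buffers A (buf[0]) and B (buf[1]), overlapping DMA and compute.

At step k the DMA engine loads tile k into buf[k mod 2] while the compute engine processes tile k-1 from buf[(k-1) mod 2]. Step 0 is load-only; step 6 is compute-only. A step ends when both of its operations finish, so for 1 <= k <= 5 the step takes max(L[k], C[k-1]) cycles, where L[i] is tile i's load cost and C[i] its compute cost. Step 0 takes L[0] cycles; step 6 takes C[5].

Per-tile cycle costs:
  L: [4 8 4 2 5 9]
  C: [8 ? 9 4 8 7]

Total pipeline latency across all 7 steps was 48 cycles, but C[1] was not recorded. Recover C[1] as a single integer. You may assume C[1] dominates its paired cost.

C[1] = 6

step 0: dur = L[0]=4 = 4
step 1: dur = max(L[1]=8, C[0]=8) = 8
step 2: dur = max(L[2]=4, C[1]=?) = C[1]  (unknown; binding)
step 3: dur = max(L[3]=2, C[2]=9) = 9
step 4: dur = max(L[4]=5, C[3]=4) = 5
step 5: dur = max(L[5]=9, C[4]=8) = 9
step 6: dur = C[5]=7 = 7
sum of known step durations = 42
dur[2] = total - known = 48 - 42 = 6
C[1] is the binding max in step 2, so C[1] = dur[2] = 6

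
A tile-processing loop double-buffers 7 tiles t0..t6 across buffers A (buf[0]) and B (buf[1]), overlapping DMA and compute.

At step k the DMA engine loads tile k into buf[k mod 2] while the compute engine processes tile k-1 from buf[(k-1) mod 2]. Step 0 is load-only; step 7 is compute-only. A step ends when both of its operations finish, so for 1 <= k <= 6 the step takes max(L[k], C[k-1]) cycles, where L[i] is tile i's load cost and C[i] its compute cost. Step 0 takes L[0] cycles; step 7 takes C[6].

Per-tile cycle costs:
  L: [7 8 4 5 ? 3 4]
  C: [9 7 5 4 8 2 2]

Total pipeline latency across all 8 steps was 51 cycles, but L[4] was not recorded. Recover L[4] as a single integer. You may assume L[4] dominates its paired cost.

step 0: dur = L[0]=7 = 7
step 1: dur = max(L[1]=8, C[0]=9) = 9
step 2: dur = max(L[2]=4, C[1]=7) = 7
step 3: dur = max(L[3]=5, C[2]=5) = 5
step 4: dur = max(L[4]=?, C[3]=4) = L[4]  (unknown; binding)
step 5: dur = max(L[5]=3, C[4]=8) = 8
step 6: dur = max(L[6]=4, C[5]=2) = 4
step 7: dur = C[6]=2 = 2
sum of known step durations = 42
dur[4] = total - known = 51 - 42 = 9
L[4] is the binding max in step 4, so L[4] = dur[4] = 9

L[4] = 9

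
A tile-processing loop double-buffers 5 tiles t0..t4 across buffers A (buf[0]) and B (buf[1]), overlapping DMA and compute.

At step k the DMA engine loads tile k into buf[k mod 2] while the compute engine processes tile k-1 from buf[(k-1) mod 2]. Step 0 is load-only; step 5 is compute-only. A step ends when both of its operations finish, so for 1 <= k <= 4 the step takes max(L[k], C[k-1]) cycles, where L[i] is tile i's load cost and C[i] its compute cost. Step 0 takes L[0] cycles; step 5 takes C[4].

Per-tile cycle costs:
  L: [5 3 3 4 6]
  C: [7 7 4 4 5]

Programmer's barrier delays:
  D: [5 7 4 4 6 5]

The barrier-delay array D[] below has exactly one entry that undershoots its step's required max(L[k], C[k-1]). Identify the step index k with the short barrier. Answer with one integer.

hazard at step 2

k=0 barrier L[0]=5→5c, D[0]=5 ok
k=1 barrier max(L[1]=3,C[0]=7)→7c, D[1]=7 ok
k=2 barrier max(L[2]=3,C[1]=7)→7c, D[2]=4 SHORT
k=3 barrier max(L[3]=4,C[2]=4)→4c, D[3]=4 ok
k=4 barrier max(L[4]=6,C[3]=4)→6c, D[4]=6 ok
k=5 barrier C[4]=5→5c, D[5]=5 ok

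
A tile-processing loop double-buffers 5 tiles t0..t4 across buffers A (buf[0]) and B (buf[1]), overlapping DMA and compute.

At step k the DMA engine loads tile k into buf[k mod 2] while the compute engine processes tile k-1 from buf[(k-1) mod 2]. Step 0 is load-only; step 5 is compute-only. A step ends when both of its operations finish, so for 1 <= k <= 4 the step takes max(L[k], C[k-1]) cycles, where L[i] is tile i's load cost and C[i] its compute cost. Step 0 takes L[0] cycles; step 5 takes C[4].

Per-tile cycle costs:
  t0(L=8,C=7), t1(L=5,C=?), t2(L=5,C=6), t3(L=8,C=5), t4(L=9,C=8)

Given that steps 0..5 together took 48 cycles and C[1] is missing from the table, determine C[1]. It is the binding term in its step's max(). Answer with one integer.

step 0 → dur = L[0]=8 = 8
step 1 → dur = max(L[1]=5, C[0]=7) = 7
step 2 → dur = max(L[2]=5, C[1]=?) = C[1]  (unknown; binding)
step 3 → dur = max(L[3]=8, C[2]=6) = 8
step 4 → dur = max(L[4]=9, C[3]=5) = 9
step 5 → dur = C[4]=8 = 8
sum of known step durations = 40
dur[2] = total - known = 48 - 40 = 8
C[1] is the binding max in step 2, so C[1] = dur[2] = 8

C[1] = 8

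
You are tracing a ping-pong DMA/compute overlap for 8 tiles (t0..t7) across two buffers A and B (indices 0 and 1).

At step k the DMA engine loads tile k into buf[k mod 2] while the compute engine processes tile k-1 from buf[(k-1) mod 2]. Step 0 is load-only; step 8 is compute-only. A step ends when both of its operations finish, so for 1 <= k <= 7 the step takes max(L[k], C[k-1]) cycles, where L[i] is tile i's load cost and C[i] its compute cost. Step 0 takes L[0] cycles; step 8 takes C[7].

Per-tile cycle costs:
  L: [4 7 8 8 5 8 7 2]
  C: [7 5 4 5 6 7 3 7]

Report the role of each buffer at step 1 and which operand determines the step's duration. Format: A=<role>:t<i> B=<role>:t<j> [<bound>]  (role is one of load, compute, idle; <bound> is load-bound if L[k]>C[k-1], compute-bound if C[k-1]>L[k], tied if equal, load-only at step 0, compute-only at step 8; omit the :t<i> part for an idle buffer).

step 1: A=compute:t0 B=load:t1 [tied]

k=0 load=t0/4c comp=- wait=4 total=4
k=1 load=t1/7c comp=t0/7c wait=7 total=11
k=2 load=t2/8c comp=t1/5c wait=8 total=19
k=3 load=t3/8c comp=t2/4c wait=8 total=27
k=4 load=t4/5c comp=t3/5c wait=5 total=32
k=5 load=t5/8c comp=t4/6c wait=8 total=40
k=6 load=t6/7c comp=t5/7c wait=7 total=47
k=7 load=t7/2c comp=t6/3c wait=3 total=50
k=8 load=- comp=t7/7c wait=7 total=57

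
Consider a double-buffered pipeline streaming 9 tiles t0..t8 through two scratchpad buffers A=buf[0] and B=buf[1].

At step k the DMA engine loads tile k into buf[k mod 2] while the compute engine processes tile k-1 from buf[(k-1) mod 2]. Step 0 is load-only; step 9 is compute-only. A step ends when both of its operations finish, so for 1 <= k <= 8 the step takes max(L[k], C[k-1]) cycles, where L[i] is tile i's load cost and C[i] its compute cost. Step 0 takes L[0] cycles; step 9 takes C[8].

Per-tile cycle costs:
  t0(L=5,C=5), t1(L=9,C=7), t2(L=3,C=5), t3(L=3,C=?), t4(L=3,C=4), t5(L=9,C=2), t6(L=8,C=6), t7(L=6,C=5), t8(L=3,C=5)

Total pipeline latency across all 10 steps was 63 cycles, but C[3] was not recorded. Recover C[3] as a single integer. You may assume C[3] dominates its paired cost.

C[3] = 4

step 0 | dur = L[0]=5 = 5
step 1 | dur = max(L[1]=9, C[0]=5) = 9
step 2 | dur = max(L[2]=3, C[1]=7) = 7
step 3 | dur = max(L[3]=3, C[2]=5) = 5
step 4 | dur = max(L[4]=3, C[3]=?) = C[3]  (unknown; binding)
step 5 | dur = max(L[5]=9, C[4]=4) = 9
step 6 | dur = max(L[6]=8, C[5]=2) = 8
step 7 | dur = max(L[7]=6, C[6]=6) = 6
step 8 | dur = max(L[8]=3, C[7]=5) = 5
step 9 | dur = C[8]=5 = 5
sum of known step durations = 59
dur[4] = total - known = 63 - 59 = 4
C[3] is the binding max in step 4, so C[3] = dur[4] = 4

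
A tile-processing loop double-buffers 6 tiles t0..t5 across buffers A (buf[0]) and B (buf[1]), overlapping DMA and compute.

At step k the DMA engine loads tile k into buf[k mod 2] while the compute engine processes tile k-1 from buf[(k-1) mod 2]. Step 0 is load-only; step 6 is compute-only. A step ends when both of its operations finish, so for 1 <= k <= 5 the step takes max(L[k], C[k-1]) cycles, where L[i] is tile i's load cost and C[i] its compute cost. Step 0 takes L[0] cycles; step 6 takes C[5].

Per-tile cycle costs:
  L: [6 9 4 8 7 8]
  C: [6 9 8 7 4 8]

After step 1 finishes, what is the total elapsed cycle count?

end_cycle[1] = 15

[0] DMA t0→A (6c) ∥ CU idle ⇒ 6c, clock 6
[1] DMA t1→B (9c) ∥ CU A:t0 (6c) ⇒ 9c, clock 15
[2] DMA t2→A (4c) ∥ CU B:t1 (9c) ⇒ 9c, clock 24
[3] DMA t3→B (8c) ∥ CU A:t2 (8c) ⇒ 8c, clock 32
[4] DMA t4→A (7c) ∥ CU B:t3 (7c) ⇒ 7c, clock 39
[5] DMA t5→B (8c) ∥ CU A:t4 (4c) ⇒ 8c, clock 47
[6] DMA idle ∥ CU B:t5 (8c) ⇒ 8c, clock 55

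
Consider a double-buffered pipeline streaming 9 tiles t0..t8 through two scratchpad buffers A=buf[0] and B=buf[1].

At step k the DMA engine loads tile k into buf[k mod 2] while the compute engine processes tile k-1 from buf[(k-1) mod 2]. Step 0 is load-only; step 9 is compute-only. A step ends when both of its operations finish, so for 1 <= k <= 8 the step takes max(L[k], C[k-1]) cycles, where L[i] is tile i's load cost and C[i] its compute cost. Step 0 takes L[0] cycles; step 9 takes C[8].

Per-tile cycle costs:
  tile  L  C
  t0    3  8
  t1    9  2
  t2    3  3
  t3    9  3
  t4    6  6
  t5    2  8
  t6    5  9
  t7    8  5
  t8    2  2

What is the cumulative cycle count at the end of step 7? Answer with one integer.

step 0: L[0]=3 → dur=3, Σ=3 | A=load:t0 B=idle [load-only]
step 1: L[1]=9 C[0]=8 → dur=9, Σ=12 | A=compute:t0 B=load:t1 [load-bound]
step 2: L[2]=3 C[1]=2 → dur=3, Σ=15 | A=load:t2 B=compute:t1 [load-bound]
step 3: L[3]=9 C[2]=3 → dur=9, Σ=24 | A=compute:t2 B=load:t3 [load-bound]
step 4: L[4]=6 C[3]=3 → dur=6, Σ=30 | A=load:t4 B=compute:t3 [load-bound]
step 5: L[5]=2 C[4]=6 → dur=6, Σ=36 | A=compute:t4 B=load:t5 [compute-bound]
step 6: L[6]=5 C[5]=8 → dur=8, Σ=44 | A=load:t6 B=compute:t5 [compute-bound]
step 7: L[7]=8 C[6]=9 → dur=9, Σ=53 | A=compute:t6 B=load:t7 [compute-bound]
step 8: L[8]=2 C[7]=5 → dur=5, Σ=58 | A=load:t8 B=compute:t7 [compute-bound]
step 9: C[8]=2 → dur=2, Σ=60 | A=compute:t8 B=idle [compute-only]

end_cycle[7] = 53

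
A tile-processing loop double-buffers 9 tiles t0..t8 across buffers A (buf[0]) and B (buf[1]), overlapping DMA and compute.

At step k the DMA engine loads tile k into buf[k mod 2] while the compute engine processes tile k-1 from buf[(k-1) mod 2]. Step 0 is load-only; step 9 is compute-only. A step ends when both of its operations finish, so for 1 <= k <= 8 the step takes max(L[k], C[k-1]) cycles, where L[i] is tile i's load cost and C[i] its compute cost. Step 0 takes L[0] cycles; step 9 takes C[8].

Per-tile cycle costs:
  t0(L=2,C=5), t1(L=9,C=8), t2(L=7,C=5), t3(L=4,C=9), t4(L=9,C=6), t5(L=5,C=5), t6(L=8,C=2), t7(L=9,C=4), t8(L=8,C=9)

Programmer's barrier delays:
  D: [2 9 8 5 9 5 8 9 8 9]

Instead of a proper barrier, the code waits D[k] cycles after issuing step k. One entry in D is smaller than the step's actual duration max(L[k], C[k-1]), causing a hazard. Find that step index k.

hazard at step 5

k=0 barrier L[0]=2→2c, D[0]=2 ok
k=1 barrier max(L[1]=9,C[0]=5)→9c, D[1]=9 ok
k=2 barrier max(L[2]=7,C[1]=8)→8c, D[2]=8 ok
k=3 barrier max(L[3]=4,C[2]=5)→5c, D[3]=5 ok
k=4 barrier max(L[4]=9,C[3]=9)→9c, D[4]=9 ok
k=5 barrier max(L[5]=5,C[4]=6)→6c, D[5]=5 SHORT
k=6 barrier max(L[6]=8,C[5]=5)→8c, D[6]=8 ok
k=7 barrier max(L[7]=9,C[6]=2)→9c, D[7]=9 ok
k=8 barrier max(L[8]=8,C[7]=4)→8c, D[8]=8 ok
k=9 barrier C[8]=9→9c, D[9]=9 ok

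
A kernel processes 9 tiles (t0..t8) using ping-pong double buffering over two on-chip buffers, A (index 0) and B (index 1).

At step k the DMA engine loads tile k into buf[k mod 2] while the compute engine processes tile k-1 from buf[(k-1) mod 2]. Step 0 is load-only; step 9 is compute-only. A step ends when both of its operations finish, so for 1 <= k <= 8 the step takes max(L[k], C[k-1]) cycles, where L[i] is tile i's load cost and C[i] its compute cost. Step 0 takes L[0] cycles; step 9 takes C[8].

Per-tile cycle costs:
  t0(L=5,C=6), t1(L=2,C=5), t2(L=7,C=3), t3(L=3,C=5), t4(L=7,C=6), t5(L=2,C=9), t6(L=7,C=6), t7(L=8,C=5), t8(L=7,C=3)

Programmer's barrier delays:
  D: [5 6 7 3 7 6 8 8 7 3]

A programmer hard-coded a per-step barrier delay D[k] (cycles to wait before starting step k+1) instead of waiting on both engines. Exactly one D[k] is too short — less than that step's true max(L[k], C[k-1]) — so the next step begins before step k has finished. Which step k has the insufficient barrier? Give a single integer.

hazard at step 6

[0] required=L[0]=5=5 vs D=5 ok
[1] required=max(L[1]=2,C[0]=6)=6 vs D=6 ok
[2] required=max(L[2]=7,C[1]=5)=7 vs D=7 ok
[3] required=max(L[3]=3,C[2]=3)=3 vs D=3 ok
[4] required=max(L[4]=7,C[3]=5)=7 vs D=7 ok
[5] required=max(L[5]=2,C[4]=6)=6 vs D=6 ok
[6] required=max(L[6]=7,C[5]=9)=9 vs D=8 SHORT
[7] required=max(L[7]=8,C[6]=6)=8 vs D=8 ok
[8] required=max(L[8]=7,C[7]=5)=7 vs D=7 ok
[9] required=C[8]=3=3 vs D=3 ok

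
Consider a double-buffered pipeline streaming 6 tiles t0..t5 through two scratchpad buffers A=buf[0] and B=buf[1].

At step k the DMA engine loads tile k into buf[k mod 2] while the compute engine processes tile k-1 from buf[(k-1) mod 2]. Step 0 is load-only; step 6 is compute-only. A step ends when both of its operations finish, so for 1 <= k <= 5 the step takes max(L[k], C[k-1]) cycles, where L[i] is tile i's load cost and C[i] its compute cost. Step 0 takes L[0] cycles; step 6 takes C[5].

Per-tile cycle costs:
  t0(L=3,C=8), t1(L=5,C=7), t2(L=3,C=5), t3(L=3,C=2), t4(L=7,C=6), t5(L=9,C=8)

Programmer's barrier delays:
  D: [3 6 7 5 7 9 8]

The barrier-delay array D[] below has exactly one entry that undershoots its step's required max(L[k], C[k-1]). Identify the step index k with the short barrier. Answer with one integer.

hazard at step 1

[0] required=L[0]=3=3 vs D=3 ok
[1] required=max(L[1]=5,C[0]=8)=8 vs D=6 SHORT
[2] required=max(L[2]=3,C[1]=7)=7 vs D=7 ok
[3] required=max(L[3]=3,C[2]=5)=5 vs D=5 ok
[4] required=max(L[4]=7,C[3]=2)=7 vs D=7 ok
[5] required=max(L[5]=9,C[4]=6)=9 vs D=9 ok
[6] required=C[5]=8=8 vs D=8 ok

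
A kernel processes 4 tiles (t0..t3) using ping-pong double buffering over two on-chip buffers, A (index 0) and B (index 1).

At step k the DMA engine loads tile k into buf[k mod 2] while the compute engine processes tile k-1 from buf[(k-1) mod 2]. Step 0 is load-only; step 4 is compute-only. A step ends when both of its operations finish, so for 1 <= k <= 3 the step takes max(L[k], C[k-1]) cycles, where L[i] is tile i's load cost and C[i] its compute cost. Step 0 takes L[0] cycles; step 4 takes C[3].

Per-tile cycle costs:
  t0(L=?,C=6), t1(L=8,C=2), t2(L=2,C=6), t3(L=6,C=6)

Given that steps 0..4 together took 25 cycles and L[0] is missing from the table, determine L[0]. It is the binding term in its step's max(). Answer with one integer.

step 0 → dur = L[0]=? = L[0]  (unknown; binding)
step 1 → dur = max(L[1]=8, C[0]=6) = 8
step 2 → dur = max(L[2]=2, C[1]=2) = 2
step 3 → dur = max(L[3]=6, C[2]=6) = 6
step 4 → dur = C[3]=6 = 6
sum of known step durations = 22
dur[0] = total - known = 25 - 22 = 3
L[0] is the binding max in step 0, so L[0] = dur[0] = 3

L[0] = 3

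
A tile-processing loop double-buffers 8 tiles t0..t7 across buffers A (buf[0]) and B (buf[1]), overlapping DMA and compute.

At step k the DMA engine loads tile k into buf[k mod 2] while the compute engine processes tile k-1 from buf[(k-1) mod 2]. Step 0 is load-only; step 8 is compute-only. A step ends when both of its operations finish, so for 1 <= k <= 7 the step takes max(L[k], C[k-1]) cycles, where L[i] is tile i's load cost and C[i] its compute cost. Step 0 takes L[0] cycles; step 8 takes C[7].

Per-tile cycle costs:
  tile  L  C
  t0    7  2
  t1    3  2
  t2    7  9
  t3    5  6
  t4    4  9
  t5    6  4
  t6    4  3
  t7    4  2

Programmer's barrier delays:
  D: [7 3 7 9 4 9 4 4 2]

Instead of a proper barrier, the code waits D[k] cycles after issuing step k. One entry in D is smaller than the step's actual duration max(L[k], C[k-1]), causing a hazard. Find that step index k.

hazard at step 4

[0] required=L[0]=7=7 vs D=7 ok
[1] required=max(L[1]=3,C[0]=2)=3 vs D=3 ok
[2] required=max(L[2]=7,C[1]=2)=7 vs D=7 ok
[3] required=max(L[3]=5,C[2]=9)=9 vs D=9 ok
[4] required=max(L[4]=4,C[3]=6)=6 vs D=4 SHORT
[5] required=max(L[5]=6,C[4]=9)=9 vs D=9 ok
[6] required=max(L[6]=4,C[5]=4)=4 vs D=4 ok
[7] required=max(L[7]=4,C[6]=3)=4 vs D=4 ok
[8] required=C[7]=2=2 vs D=2 ok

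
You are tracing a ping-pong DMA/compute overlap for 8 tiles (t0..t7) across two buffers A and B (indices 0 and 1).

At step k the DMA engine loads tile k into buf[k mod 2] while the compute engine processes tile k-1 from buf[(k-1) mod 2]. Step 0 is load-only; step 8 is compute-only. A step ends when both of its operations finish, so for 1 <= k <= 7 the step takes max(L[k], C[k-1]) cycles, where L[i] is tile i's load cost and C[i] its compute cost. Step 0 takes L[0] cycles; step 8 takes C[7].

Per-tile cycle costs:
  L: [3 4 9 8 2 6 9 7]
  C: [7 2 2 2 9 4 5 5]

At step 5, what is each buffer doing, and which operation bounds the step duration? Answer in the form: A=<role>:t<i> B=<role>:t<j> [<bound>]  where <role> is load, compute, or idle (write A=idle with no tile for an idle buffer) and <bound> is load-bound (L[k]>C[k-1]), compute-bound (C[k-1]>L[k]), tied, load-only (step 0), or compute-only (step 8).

step 5: A=compute:t4 B=load:t5 [compute-bound]

  0. 3=3c; end=3; A:t0 B:-
  1. max(4,7)=7c; end=10; A:t0 B:t1
  2. max(9,2)=9c; end=19; A:t2 B:t1
  3. max(8,2)=8c; end=27; A:t2 B:t3
  4. max(2,2)=2c; end=29; A:t4 B:t3
  5. max(6,9)=9c; end=38; A:t4 B:t5
  6. max(9,4)=9c; end=47; A:t6 B:t5
  7. max(7,5)=7c; end=54; A:t6 B:t7
  8. 5=5c; end=59; A:t6 B:t7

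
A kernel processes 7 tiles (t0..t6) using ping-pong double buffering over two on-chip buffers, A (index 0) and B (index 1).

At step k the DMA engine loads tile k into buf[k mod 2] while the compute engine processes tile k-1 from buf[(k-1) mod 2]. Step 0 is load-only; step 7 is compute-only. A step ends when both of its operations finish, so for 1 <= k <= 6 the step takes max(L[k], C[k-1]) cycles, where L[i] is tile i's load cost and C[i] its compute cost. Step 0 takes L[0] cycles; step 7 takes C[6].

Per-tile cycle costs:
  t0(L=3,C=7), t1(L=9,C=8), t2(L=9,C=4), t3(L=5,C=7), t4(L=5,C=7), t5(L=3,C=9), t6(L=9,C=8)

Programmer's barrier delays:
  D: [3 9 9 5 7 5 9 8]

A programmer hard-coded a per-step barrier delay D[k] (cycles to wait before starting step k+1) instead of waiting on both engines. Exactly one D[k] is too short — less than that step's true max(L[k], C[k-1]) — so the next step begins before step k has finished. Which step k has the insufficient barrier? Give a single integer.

hazard at step 5

step 0: need L[0]=3 = 3; D[0]=3 ok
step 1: need max(L[1]=9,C[0]=7) = 9; D[1]=9 ok
step 2: need max(L[2]=9,C[1]=8) = 9; D[2]=9 ok
step 3: need max(L[3]=5,C[2]=4) = 5; D[3]=5 ok
step 4: need max(L[4]=5,C[3]=7) = 7; D[4]=7 ok
step 5: need max(L[5]=3,C[4]=7) = 7; D[5]=5 SHORT
step 6: need max(L[6]=9,C[5]=9) = 9; D[6]=9 ok
step 7: need C[6]=8 = 8; D[7]=8 ok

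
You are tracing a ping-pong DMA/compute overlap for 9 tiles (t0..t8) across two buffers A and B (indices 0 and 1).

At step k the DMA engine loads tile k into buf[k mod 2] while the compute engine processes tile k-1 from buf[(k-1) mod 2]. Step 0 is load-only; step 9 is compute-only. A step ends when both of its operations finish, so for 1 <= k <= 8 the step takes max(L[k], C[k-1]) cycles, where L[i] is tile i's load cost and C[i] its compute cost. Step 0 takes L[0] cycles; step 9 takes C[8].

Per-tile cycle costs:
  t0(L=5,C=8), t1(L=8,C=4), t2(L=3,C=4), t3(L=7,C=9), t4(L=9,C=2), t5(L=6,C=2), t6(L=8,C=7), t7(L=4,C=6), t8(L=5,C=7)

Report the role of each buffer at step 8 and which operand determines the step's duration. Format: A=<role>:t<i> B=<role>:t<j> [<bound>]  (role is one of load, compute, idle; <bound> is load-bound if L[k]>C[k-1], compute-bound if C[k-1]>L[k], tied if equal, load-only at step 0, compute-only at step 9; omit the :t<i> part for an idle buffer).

[0] DMA t0→A (5c) ∥ CU idle ⇒ 5c, clock 5
[1] DMA t1→B (8c) ∥ CU A:t0 (8c) ⇒ 8c, clock 13
[2] DMA t2→A (3c) ∥ CU B:t1 (4c) ⇒ 4c, clock 17
[3] DMA t3→B (7c) ∥ CU A:t2 (4c) ⇒ 7c, clock 24
[4] DMA t4→A (9c) ∥ CU B:t3 (9c) ⇒ 9c, clock 33
[5] DMA t5→B (6c) ∥ CU A:t4 (2c) ⇒ 6c, clock 39
[6] DMA t6→A (8c) ∥ CU B:t5 (2c) ⇒ 8c, clock 47
[7] DMA t7→B (4c) ∥ CU A:t6 (7c) ⇒ 7c, clock 54
[8] DMA t8→A (5c) ∥ CU B:t7 (6c) ⇒ 6c, clock 60
[9] DMA idle ∥ CU A:t8 (7c) ⇒ 7c, clock 67

step 8: A=load:t8 B=compute:t7 [compute-bound]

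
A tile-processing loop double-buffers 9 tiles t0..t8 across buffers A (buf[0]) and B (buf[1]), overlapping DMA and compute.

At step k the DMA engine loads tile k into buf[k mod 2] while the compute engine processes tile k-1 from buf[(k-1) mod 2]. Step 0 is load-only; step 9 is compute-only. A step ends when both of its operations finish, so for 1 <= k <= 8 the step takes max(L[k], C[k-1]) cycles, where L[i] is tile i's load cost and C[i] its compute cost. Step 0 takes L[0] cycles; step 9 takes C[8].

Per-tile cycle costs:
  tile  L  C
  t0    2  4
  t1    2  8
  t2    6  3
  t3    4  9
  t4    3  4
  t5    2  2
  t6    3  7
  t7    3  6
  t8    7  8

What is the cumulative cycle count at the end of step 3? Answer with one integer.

  0. 2=2c; end=2; A:t0 B:-
  1. max(2,4)=4c; end=6; A:t0 B:t1
  2. max(6,8)=8c; end=14; A:t2 B:t1
  3. max(4,3)=4c; end=18; A:t2 B:t3
  4. max(3,9)=9c; end=27; A:t4 B:t3
  5. max(2,4)=4c; end=31; A:t4 B:t5
  6. max(3,2)=3c; end=34; A:t6 B:t5
  7. max(3,7)=7c; end=41; A:t6 B:t7
  8. max(7,6)=7c; end=48; A:t8 B:t7
  9. 8=8c; end=56; A:t8 B:t7

end_cycle[3] = 18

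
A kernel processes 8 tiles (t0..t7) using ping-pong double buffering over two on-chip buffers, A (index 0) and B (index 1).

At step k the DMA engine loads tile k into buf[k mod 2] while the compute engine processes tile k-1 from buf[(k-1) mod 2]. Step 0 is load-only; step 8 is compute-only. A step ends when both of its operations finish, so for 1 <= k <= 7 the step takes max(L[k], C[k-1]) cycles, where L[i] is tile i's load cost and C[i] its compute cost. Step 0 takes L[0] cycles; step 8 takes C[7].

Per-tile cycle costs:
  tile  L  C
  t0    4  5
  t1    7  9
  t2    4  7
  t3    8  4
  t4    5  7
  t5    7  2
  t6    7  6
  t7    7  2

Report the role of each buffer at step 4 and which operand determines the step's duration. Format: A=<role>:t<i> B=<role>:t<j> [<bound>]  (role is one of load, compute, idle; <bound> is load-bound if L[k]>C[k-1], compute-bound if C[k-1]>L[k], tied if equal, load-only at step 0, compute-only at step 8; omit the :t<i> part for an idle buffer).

step 4: A=load:t4 B=compute:t3 [load-bound]

[0] DMA t0→A (4c) ∥ CU idle ⇒ 4c, clock 4
[1] DMA t1→B (7c) ∥ CU A:t0 (5c) ⇒ 7c, clock 11
[2] DMA t2→A (4c) ∥ CU B:t1 (9c) ⇒ 9c, clock 20
[3] DMA t3→B (8c) ∥ CU A:t2 (7c) ⇒ 8c, clock 28
[4] DMA t4→A (5c) ∥ CU B:t3 (4c) ⇒ 5c, clock 33
[5] DMA t5→B (7c) ∥ CU A:t4 (7c) ⇒ 7c, clock 40
[6] DMA t6→A (7c) ∥ CU B:t5 (2c) ⇒ 7c, clock 47
[7] DMA t7→B (7c) ∥ CU A:t6 (6c) ⇒ 7c, clock 54
[8] DMA idle ∥ CU B:t7 (2c) ⇒ 2c, clock 56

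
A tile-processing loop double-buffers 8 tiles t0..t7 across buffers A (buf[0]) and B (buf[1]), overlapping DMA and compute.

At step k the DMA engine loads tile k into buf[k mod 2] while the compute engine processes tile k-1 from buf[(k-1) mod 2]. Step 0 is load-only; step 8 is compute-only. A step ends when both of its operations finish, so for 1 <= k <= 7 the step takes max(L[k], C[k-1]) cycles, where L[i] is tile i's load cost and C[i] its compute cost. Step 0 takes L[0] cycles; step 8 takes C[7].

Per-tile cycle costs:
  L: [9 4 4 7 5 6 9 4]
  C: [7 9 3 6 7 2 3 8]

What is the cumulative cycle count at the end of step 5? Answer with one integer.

end_cycle[5] = 45

step 0: L[0]=9 → dur=9, Σ=9 | A=load:t0 B=idle [load-only]
step 1: L[1]=4 C[0]=7 → dur=7, Σ=16 | A=compute:t0 B=load:t1 [compute-bound]
step 2: L[2]=4 C[1]=9 → dur=9, Σ=25 | A=load:t2 B=compute:t1 [compute-bound]
step 3: L[3]=7 C[2]=3 → dur=7, Σ=32 | A=compute:t2 B=load:t3 [load-bound]
step 4: L[4]=5 C[3]=6 → dur=6, Σ=38 | A=load:t4 B=compute:t3 [compute-bound]
step 5: L[5]=6 C[4]=7 → dur=7, Σ=45 | A=compute:t4 B=load:t5 [compute-bound]
step 6: L[6]=9 C[5]=2 → dur=9, Σ=54 | A=load:t6 B=compute:t5 [load-bound]
step 7: L[7]=4 C[6]=3 → dur=4, Σ=58 | A=compute:t6 B=load:t7 [load-bound]
step 8: C[7]=8 → dur=8, Σ=66 | A=idle B=compute:t7 [compute-only]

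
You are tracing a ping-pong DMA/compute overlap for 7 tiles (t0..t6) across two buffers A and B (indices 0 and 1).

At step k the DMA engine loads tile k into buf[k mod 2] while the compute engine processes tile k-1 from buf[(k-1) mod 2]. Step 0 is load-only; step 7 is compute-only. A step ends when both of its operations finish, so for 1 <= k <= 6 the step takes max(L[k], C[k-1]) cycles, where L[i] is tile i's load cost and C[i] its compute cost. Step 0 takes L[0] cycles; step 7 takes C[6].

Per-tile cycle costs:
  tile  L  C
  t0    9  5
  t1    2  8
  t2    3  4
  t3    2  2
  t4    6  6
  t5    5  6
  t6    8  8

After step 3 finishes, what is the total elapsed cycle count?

k=0 load=t0/9c comp=- wait=9 total=9
k=1 load=t1/2c comp=t0/5c wait=5 total=14
k=2 load=t2/3c comp=t1/8c wait=8 total=22
k=3 load=t3/2c comp=t2/4c wait=4 total=26
k=4 load=t4/6c comp=t3/2c wait=6 total=32
k=5 load=t5/5c comp=t4/6c wait=6 total=38
k=6 load=t6/8c comp=t5/6c wait=8 total=46
k=7 load=- comp=t6/8c wait=8 total=54

end_cycle[3] = 26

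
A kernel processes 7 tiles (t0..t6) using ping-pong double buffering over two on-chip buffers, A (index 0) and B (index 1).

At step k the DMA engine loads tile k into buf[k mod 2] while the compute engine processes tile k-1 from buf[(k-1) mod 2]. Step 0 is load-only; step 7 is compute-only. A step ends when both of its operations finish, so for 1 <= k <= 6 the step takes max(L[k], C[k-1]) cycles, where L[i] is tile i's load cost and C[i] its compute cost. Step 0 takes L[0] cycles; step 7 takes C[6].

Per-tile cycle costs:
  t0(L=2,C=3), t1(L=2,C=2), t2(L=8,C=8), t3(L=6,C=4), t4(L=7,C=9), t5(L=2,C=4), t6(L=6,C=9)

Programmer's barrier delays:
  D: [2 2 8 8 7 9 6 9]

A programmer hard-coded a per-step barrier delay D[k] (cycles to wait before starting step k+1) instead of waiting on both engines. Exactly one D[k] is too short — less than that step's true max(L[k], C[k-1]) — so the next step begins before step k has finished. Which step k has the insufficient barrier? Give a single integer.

step 0: need L[0]=2 = 2; D[0]=2 ok
step 1: need max(L[1]=2,C[0]=3) = 3; D[1]=2 SHORT
step 2: need max(L[2]=8,C[1]=2) = 8; D[2]=8 ok
step 3: need max(L[3]=6,C[2]=8) = 8; D[3]=8 ok
step 4: need max(L[4]=7,C[3]=4) = 7; D[4]=7 ok
step 5: need max(L[5]=2,C[4]=9) = 9; D[5]=9 ok
step 6: need max(L[6]=6,C[5]=4) = 6; D[6]=6 ok
step 7: need C[6]=9 = 9; D[7]=9 ok

hazard at step 1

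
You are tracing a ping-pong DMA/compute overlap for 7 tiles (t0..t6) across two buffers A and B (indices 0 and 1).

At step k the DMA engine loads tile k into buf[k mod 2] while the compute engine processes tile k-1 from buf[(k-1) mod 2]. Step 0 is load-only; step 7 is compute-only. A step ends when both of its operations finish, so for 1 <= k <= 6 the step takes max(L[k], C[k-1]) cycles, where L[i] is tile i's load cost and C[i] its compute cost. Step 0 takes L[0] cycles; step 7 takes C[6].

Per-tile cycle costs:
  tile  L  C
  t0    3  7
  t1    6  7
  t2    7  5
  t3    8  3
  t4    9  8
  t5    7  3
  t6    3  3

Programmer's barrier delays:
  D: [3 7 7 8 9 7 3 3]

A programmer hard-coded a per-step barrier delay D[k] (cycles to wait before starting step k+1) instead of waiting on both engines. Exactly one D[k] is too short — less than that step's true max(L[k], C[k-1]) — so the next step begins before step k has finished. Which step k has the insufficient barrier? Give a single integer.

hazard at step 5

step 0: need L[0]=3 = 3; D[0]=3 ok
step 1: need max(L[1]=6,C[0]=7) = 7; D[1]=7 ok
step 2: need max(L[2]=7,C[1]=7) = 7; D[2]=7 ok
step 3: need max(L[3]=8,C[2]=5) = 8; D[3]=8 ok
step 4: need max(L[4]=9,C[3]=3) = 9; D[4]=9 ok
step 5: need max(L[5]=7,C[4]=8) = 8; D[5]=7 SHORT
step 6: need max(L[6]=3,C[5]=3) = 3; D[6]=3 ok
step 7: need C[6]=3 = 3; D[7]=3 ok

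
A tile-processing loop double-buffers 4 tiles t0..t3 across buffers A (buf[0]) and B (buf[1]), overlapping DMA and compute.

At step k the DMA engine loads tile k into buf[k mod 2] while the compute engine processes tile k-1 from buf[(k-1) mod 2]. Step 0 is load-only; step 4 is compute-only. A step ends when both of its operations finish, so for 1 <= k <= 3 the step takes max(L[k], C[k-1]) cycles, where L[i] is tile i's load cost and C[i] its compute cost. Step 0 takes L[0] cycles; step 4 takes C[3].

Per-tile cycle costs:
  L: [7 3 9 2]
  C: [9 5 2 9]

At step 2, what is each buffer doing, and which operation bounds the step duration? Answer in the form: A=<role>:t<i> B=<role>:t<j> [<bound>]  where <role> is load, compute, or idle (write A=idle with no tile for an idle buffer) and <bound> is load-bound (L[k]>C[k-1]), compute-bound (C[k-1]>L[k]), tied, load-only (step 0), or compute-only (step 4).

step 2: A=load:t2 B=compute:t1 [load-bound]

step 0: L[0]=7 → dur=7, Σ=7 | A=load:t0 B=idle [load-only]
step 1: L[1]=3 C[0]=9 → dur=9, Σ=16 | A=compute:t0 B=load:t1 [compute-bound]
step 2: L[2]=9 C[1]=5 → dur=9, Σ=25 | A=load:t2 B=compute:t1 [load-bound]
step 3: L[3]=2 C[2]=2 → dur=2, Σ=27 | A=compute:t2 B=load:t3 [tied]
step 4: C[3]=9 → dur=9, Σ=36 | A=idle B=compute:t3 [compute-only]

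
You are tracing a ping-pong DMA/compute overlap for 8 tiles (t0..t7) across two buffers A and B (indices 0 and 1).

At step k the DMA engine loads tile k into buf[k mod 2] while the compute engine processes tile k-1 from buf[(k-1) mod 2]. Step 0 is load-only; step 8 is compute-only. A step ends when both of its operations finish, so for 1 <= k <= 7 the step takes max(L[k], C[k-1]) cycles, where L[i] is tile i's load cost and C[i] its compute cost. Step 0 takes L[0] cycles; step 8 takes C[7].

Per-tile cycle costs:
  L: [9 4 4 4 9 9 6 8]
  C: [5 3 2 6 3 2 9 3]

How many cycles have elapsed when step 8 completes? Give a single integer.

end_cycle[8] = 58

k=0 load=t0/9c comp=- wait=9 total=9
k=1 load=t1/4c comp=t0/5c wait=5 total=14
k=2 load=t2/4c comp=t1/3c wait=4 total=18
k=3 load=t3/4c comp=t2/2c wait=4 total=22
k=4 load=t4/9c comp=t3/6c wait=9 total=31
k=5 load=t5/9c comp=t4/3c wait=9 total=40
k=6 load=t6/6c comp=t5/2c wait=6 total=46
k=7 load=t7/8c comp=t6/9c wait=9 total=55
k=8 load=- comp=t7/3c wait=3 total=58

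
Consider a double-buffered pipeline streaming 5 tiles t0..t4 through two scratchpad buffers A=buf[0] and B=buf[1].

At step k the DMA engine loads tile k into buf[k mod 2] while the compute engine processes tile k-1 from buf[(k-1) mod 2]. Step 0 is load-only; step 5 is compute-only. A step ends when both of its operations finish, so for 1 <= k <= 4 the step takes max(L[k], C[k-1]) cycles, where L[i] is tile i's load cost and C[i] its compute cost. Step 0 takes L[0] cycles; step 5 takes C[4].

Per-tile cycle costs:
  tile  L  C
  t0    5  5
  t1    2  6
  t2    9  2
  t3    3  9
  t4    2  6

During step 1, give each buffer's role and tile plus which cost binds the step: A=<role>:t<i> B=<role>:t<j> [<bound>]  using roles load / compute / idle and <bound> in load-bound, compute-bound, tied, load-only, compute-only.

k=0 load=t0/5c comp=- wait=5 total=5
k=1 load=t1/2c comp=t0/5c wait=5 total=10
k=2 load=t2/9c comp=t1/6c wait=9 total=19
k=3 load=t3/3c comp=t2/2c wait=3 total=22
k=4 load=t4/2c comp=t3/9c wait=9 total=31
k=5 load=- comp=t4/6c wait=6 total=37

step 1: A=compute:t0 B=load:t1 [compute-bound]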